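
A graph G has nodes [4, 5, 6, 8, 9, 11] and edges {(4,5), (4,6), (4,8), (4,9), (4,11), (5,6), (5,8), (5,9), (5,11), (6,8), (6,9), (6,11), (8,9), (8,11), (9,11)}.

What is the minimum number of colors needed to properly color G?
Clique number ω(G) = 6 (lower bound: χ ≥ ω).
The clique on [4, 5, 6, 8, 9, 11] has size 6, forcing χ ≥ 6, and the coloring below uses 6 colors, so χ(G) = 6.
A valid 6-coloring: color 1: [9]; color 2: [11]; color 3: [4]; color 4: [5]; color 5: [6]; color 6: [8].

χ(G) = 6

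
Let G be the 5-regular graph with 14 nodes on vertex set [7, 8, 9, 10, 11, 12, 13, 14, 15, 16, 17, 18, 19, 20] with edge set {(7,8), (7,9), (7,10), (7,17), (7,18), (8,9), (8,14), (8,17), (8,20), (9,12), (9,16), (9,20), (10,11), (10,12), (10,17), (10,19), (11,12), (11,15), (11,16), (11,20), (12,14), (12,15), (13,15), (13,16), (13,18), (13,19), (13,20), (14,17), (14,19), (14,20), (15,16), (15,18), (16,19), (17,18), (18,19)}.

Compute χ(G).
Clique number ω(G) = 3 (lower bound: χ ≥ ω).
Odd cycle [20, 14, 17, 7, 9] needs 3 colors (χ ≥ 3).
Vertex 8 is adjacent to every vertex of [7, 9, 14, 17, 20], which already need 3 colors among themselves, so 8 needs a new color (χ ≥ 4).
The coloring below uses 4 colors, so χ(G) = 4.
A valid 4-coloring: color 1: [8, 10, 16, 18]; color 2: [7, 12, 19, 20]; color 3: [9, 15, 17]; color 4: [11, 13, 14].

χ(G) = 4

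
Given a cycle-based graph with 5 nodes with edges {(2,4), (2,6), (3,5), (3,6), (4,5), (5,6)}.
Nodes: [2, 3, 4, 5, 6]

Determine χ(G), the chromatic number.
Clique number ω(G) = 3 (lower bound: χ ≥ ω).
The clique on [3, 5, 6] has size 3, forcing χ ≥ 3, and the coloring below uses 3 colors, so χ(G) = 3.
A valid 3-coloring: color 1: [2, 5]; color 2: [4, 6]; color 3: [3].

χ(G) = 3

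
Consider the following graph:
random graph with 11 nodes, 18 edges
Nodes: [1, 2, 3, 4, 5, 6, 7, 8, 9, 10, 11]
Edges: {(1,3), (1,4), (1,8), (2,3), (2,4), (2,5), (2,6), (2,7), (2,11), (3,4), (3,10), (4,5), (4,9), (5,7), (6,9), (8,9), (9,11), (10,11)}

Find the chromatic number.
χ(G) = 3

Clique number ω(G) = 3 (lower bound: χ ≥ ω).
The clique on [1, 3, 4] has size 3, forcing χ ≥ 3, and the coloring below uses 3 colors, so χ(G) = 3.
A valid 3-coloring: color 1: [1, 2, 9, 10]; color 2: [4, 6, 7, 8, 11]; color 3: [3, 5].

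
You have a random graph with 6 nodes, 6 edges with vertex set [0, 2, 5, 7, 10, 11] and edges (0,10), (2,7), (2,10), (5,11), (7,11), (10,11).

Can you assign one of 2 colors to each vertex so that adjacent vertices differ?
A valid 2-coloring: color 1: [0, 2, 11]; color 2: [5, 7, 10].
(χ(G) = 2 ≤ 2.)

Yes, G is 2-colorable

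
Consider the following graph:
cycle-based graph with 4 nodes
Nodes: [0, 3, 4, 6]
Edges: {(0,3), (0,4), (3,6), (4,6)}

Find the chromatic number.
χ(G) = 2

Clique number ω(G) = 2 (lower bound: χ ≥ ω).
The graph is bipartite (no odd cycle), so 2 colors suffice: χ(G) = 2.
A valid 2-coloring: color 1: [3, 4]; color 2: [0, 6].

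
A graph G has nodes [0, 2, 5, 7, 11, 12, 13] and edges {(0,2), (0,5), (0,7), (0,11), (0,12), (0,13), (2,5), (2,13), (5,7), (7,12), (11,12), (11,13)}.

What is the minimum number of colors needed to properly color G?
Clique number ω(G) = 3 (lower bound: χ ≥ ω).
The clique on [0, 2, 5] has size 3, forcing χ ≥ 3, and the coloring below uses 3 colors, so χ(G) = 3.
A valid 3-coloring: color 1: [0]; color 2: [2, 7, 11]; color 3: [5, 12, 13].

χ(G) = 3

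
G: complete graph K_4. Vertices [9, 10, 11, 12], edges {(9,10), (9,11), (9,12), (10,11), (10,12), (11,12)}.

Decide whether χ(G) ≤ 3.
The clique on vertices [9, 10, 11, 12] has size 4 > 3, so it alone needs 4 colors.

No, G is not 3-colorable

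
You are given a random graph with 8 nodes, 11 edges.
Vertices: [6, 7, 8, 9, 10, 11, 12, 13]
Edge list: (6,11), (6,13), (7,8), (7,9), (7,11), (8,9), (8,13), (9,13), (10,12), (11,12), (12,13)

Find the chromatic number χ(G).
χ(G) = 3

Clique number ω(G) = 3 (lower bound: χ ≥ ω).
The clique on [8, 9, 13] has size 3, forcing χ ≥ 3, and the coloring below uses 3 colors, so χ(G) = 3.
A valid 3-coloring: color 1: [7, 10, 13]; color 2: [6, 9, 12]; color 3: [8, 11].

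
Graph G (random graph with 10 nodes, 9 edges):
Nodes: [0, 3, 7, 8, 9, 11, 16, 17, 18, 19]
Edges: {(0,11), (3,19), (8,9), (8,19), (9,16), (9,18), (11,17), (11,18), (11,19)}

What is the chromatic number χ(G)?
Clique number ω(G) = 2 (lower bound: χ ≥ ω).
Odd cycle [8, 9, 18, 11, 19] needs 3 colors (χ ≥ 3).
The coloring below uses 3 colors, so χ(G) = 3.
A valid 3-coloring: color 1: [3, 7, 8, 11, 16]; color 2: [0, 9, 17, 19]; color 3: [18].

χ(G) = 3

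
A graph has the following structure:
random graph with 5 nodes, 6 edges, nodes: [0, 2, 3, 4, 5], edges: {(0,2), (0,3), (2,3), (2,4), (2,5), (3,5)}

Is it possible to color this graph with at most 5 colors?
Yes, G is 5-colorable

A valid 5-coloring: color 1: [2]; color 2: [3, 4]; color 3: [0, 5].
(χ(G) = 3 ≤ 5.)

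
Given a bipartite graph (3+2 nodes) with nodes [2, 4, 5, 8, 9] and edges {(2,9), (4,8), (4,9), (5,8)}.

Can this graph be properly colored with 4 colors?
A valid 4-coloring: color 1: [2, 4, 5]; color 2: [8, 9].
(χ(G) = 2 ≤ 4.)

Yes, G is 4-colorable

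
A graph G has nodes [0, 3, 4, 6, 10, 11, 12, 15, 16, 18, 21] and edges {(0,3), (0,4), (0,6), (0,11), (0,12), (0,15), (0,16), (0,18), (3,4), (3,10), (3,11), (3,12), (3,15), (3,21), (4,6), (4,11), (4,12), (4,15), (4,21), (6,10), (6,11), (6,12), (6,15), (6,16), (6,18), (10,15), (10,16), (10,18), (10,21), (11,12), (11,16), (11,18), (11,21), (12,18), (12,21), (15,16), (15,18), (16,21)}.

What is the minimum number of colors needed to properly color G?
χ(G) = 5

Clique number ω(G) = 5 (lower bound: χ ≥ ω).
The clique on [0, 3, 4, 11, 12] has size 5, forcing χ ≥ 5, and the coloring below uses 5 colors, so χ(G) = 5.
A valid 5-coloring: color 1: [3, 6]; color 2: [10, 11]; color 3: [0, 21]; color 4: [4, 16, 18]; color 5: [12, 15].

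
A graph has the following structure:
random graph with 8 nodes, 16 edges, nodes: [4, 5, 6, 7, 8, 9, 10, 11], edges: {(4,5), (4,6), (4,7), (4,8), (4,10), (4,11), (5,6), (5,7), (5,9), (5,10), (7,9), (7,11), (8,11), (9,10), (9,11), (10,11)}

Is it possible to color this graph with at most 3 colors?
Yes, G is 3-colorable

A valid 3-coloring: color 1: [4, 9]; color 2: [5, 11]; color 3: [6, 7, 8, 10].
(χ(G) = 3 ≤ 3.)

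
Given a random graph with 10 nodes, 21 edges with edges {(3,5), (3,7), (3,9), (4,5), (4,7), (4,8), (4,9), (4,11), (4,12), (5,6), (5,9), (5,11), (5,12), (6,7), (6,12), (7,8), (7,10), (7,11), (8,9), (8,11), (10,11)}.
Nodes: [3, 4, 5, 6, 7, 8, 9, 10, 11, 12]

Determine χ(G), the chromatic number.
Clique number ω(G) = 4 (lower bound: χ ≥ ω).
The clique on [4, 7, 8, 11] has size 4, forcing χ ≥ 4, and the coloring below uses 4 colors, so χ(G) = 4.
A valid 4-coloring: color 1: [5, 7]; color 2: [3, 4, 6, 10]; color 3: [9, 11, 12]; color 4: [8].

χ(G) = 4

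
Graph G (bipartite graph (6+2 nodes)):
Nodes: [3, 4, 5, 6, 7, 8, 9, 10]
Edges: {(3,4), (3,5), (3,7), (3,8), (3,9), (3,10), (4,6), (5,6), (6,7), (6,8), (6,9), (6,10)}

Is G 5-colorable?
Yes, G is 5-colorable

A valid 5-coloring: color 1: [3, 6]; color 2: [4, 5, 7, 8, 9, 10].
(χ(G) = 2 ≤ 5.)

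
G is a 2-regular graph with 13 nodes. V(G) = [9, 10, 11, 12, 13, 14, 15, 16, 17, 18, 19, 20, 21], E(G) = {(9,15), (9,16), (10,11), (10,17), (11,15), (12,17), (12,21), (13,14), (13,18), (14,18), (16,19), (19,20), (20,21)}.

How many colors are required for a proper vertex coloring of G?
Clique number ω(G) = 3 (lower bound: χ ≥ ω).
The clique on [13, 14, 18] has size 3, forcing χ ≥ 3, and the coloring below uses 3 colors, so χ(G) = 3.
A valid 3-coloring: color 1: [9, 11, 13, 17, 19, 21]; color 2: [10, 12, 14, 15, 16, 20]; color 3: [18].

χ(G) = 3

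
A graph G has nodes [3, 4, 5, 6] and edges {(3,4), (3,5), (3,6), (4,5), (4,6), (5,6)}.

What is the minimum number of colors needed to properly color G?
Clique number ω(G) = 4 (lower bound: χ ≥ ω).
The clique on [3, 4, 5, 6] has size 4, forcing χ ≥ 4, and the coloring below uses 4 colors, so χ(G) = 4.
A valid 4-coloring: color 1: [6]; color 2: [5]; color 3: [4]; color 4: [3].

χ(G) = 4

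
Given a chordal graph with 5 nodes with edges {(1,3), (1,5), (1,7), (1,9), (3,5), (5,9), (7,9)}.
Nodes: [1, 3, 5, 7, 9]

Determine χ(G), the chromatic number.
Clique number ω(G) = 3 (lower bound: χ ≥ ω).
The clique on [1, 5, 9] has size 3, forcing χ ≥ 3, and the coloring below uses 3 colors, so χ(G) = 3.
A valid 3-coloring: color 1: [1]; color 2: [5, 7]; color 3: [3, 9].

χ(G) = 3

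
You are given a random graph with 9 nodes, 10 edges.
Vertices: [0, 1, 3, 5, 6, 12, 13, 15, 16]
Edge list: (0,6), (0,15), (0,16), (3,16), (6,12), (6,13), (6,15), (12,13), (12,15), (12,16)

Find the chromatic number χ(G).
Clique number ω(G) = 3 (lower bound: χ ≥ ω).
The clique on [0, 6, 15] has size 3, forcing χ ≥ 3, and the coloring below uses 3 colors, so χ(G) = 3.
A valid 3-coloring: color 1: [0, 1, 3, 5, 12]; color 2: [6, 16]; color 3: [13, 15].

χ(G) = 3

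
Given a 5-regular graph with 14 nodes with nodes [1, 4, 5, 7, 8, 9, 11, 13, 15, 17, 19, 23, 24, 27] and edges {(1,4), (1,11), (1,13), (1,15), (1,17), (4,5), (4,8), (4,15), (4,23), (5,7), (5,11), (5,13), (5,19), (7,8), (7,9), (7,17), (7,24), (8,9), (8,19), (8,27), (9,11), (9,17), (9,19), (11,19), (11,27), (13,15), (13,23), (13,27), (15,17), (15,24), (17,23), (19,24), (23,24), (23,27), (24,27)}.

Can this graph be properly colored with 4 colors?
A valid 4-coloring: color 1: [8, 11, 13, 17, 24]; color 2: [4, 7, 19, 27]; color 3: [5, 9, 15, 23]; color 4: [1].
(χ(G) = 4 ≤ 4.)

Yes, G is 4-colorable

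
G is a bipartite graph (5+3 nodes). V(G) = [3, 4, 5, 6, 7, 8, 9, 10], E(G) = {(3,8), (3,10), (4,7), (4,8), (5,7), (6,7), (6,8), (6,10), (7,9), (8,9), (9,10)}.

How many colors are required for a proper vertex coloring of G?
χ(G) = 2

Clique number ω(G) = 2 (lower bound: χ ≥ ω).
The graph is bipartite (no odd cycle), so 2 colors suffice: χ(G) = 2.
A valid 2-coloring: color 1: [7, 8, 10]; color 2: [3, 4, 5, 6, 9].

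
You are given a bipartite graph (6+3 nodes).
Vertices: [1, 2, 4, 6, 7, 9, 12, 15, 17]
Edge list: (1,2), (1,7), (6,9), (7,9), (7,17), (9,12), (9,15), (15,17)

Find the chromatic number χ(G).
Clique number ω(G) = 2 (lower bound: χ ≥ ω).
The graph is bipartite (no odd cycle), so 2 colors suffice: χ(G) = 2.
A valid 2-coloring: color 1: [1, 4, 9, 17]; color 2: [2, 6, 7, 12, 15].

χ(G) = 2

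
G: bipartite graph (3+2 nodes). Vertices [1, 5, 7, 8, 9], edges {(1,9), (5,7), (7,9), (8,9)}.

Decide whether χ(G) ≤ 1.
Edge (8,9) forces its endpoints to differ, so 1 color is not enough.

No, G is not 1-colorable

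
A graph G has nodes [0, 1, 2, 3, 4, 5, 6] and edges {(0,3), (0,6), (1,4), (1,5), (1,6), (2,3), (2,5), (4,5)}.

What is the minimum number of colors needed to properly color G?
χ(G) = 3

Clique number ω(G) = 3 (lower bound: χ ≥ ω).
The clique on [1, 4, 5] has size 3, forcing χ ≥ 3, and the coloring below uses 3 colors, so χ(G) = 3.
A valid 3-coloring: color 1: [0, 1, 2]; color 2: [3, 5, 6]; color 3: [4].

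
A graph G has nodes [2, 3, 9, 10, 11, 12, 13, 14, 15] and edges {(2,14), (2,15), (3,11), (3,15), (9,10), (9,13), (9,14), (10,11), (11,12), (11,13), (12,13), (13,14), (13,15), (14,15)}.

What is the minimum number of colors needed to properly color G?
Clique number ω(G) = 3 (lower bound: χ ≥ ω).
The clique on [2, 14, 15] has size 3, forcing χ ≥ 3, and the coloring below uses 3 colors, so χ(G) = 3.
A valid 3-coloring: color 1: [2, 3, 10, 13]; color 2: [9, 11, 15]; color 3: [12, 14].

χ(G) = 3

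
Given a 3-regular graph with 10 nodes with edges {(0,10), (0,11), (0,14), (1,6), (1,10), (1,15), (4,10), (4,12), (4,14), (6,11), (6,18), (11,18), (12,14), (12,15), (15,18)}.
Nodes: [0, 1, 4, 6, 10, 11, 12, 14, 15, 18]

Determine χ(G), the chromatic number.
Clique number ω(G) = 3 (lower bound: χ ≥ ω).
The clique on [4, 12, 14] has size 3, forcing χ ≥ 3, and the coloring below uses 3 colors, so χ(G) = 3.
A valid 3-coloring: color 1: [0, 1, 12, 18]; color 2: [6, 10, 14, 15]; color 3: [4, 11].

χ(G) = 3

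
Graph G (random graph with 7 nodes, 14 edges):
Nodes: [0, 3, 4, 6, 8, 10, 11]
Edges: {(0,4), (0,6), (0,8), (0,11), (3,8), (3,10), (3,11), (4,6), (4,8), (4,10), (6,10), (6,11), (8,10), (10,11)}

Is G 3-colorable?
Odd cycle [8, 4, 6, 11, 3] needs 3 colors (χ ≥ 3).
Vertex 10 is adjacent to every vertex of [3, 4, 6, 8, 11], which already need 3 colors among themselves, so 10 needs a new color (χ ≥ 4).
Hence χ(G) ≥ 4 > 3, so no proper 3-coloring exists.

No, G is not 3-colorable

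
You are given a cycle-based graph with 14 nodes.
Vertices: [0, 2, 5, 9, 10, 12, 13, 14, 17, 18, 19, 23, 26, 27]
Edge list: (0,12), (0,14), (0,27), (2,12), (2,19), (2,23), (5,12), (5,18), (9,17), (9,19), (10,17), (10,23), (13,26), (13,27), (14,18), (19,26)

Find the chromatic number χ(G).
χ(G) = 3

Clique number ω(G) = 2 (lower bound: χ ≥ ω).
Odd cycle [12, 2, 19, 26, 13, 27, 0] needs 3 colors (χ ≥ 3).
The coloring below uses 3 colors, so χ(G) = 3.
A valid 3-coloring: color 1: [0, 2, 9, 10, 18, 26]; color 2: [12, 14, 17, 19, 23, 27]; color 3: [5, 13].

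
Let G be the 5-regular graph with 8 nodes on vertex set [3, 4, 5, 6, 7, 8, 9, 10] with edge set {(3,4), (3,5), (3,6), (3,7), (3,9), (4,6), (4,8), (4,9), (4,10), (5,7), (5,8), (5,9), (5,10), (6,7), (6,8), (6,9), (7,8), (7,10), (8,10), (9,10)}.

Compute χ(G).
Clique number ω(G) = 4 (lower bound: χ ≥ ω).
The clique on [5, 7, 8, 10] has size 4, forcing χ ≥ 4, and the coloring below uses 4 colors, so χ(G) = 4.
A valid 4-coloring: color 1: [3, 8]; color 2: [7, 9]; color 3: [4, 5]; color 4: [6, 10].

χ(G) = 4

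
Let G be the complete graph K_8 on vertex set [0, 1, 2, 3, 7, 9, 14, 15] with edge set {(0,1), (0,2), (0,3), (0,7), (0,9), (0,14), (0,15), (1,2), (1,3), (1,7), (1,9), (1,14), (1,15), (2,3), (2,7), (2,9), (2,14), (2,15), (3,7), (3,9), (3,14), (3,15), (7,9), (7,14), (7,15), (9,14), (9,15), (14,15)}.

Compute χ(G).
Clique number ω(G) = 8 (lower bound: χ ≥ ω).
The clique on [0, 1, 2, 3, 7, 9, 14, 15] has size 8, forcing χ ≥ 8, and the coloring below uses 8 colors, so χ(G) = 8.
A valid 8-coloring: color 1: [1]; color 2: [0]; color 3: [14]; color 4: [2]; color 5: [3]; color 6: [7]; color 7: [9]; color 8: [15].

χ(G) = 8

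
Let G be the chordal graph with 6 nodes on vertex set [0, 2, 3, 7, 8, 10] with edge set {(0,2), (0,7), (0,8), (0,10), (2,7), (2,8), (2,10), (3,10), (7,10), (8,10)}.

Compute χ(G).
Clique number ω(G) = 4 (lower bound: χ ≥ ω).
The clique on [0, 2, 8, 10] has size 4, forcing χ ≥ 4, and the coloring below uses 4 colors, so χ(G) = 4.
A valid 4-coloring: color 1: [10]; color 2: [0, 3]; color 3: [2]; color 4: [7, 8].

χ(G) = 4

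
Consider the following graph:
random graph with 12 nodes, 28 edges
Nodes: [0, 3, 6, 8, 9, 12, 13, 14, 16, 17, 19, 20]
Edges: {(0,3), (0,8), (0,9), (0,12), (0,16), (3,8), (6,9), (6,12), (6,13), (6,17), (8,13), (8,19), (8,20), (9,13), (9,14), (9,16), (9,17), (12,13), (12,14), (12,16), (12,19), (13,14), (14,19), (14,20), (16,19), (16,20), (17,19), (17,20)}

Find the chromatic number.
Clique number ω(G) = 3 (lower bound: χ ≥ ω).
Suppose a proper 3-coloring c exists. The clique [0, 3, 8] takes 3 distinct colors; by symmetry let c(0) = 1, c(3) = 2, c(8) = 3.
- Vertex 9: neighbors [0] already have colors [1]; try each remaining color.
- Case c(9) = 2:
  - Vertex 13: neighbors [9, 8] already have colors [2, 3] ⇒ c(13) = 1.
  - Vertex 14: neighbors [13, 9] already have colors [1, 2] ⇒ c(14) = 3.
  - Vertex 12: neighbors [0, 14] already have colors [1, 3] ⇒ c(12) = 2.
  - Vertex 16: neighbors [0, 9] already have colors [1, 2] ⇒ c(16) = 3.
  - Vertex 6: neighbors [13, 9] already have colors [1, 2] ⇒ c(6) = 3.
  - Vertex 17: neighbors [9, 6] already have colors [2, 3] ⇒ c(17) = 1.
  - Vertex 19: neighbors [17, 12, 8] already have colors [1, 2, 3] — all 3 colors blocked. Contradiction.
- Case c(9) = 3:
  - Vertex 16: neighbors [0, 9] already have colors [1, 3] ⇒ c(16) = 2.
  - Vertex 12: neighbors [0, 16] already have colors [1, 2] ⇒ c(12) = 3.
  - Vertex 19: neighbors [16, 8] already have colors [2, 3] ⇒ c(19) = 1.
  - Vertex 14: neighbors [19, 9] already have colors [1, 3] ⇒ c(14) = 2.
  - Vertex 17: neighbors [19, 9] already have colors [1, 3] ⇒ c(17) = 2.
  - Vertex 6: neighbors [17, 9] already have colors [2, 3] ⇒ c(6) = 1.
  - Vertex 13: neighbors [6, 14, 8] already have colors [1, 2, 3] — all 3 colors blocked. Contradiction.
Every case ends in a contradiction, so G has no proper 3-coloring (χ ≥ 4).
The coloring below uses 4 colors, so χ(G) = 4.
A valid 4-coloring: color 1: [8, 9, 12]; color 2: [3, 14, 16, 17]; color 3: [0, 13, 19, 20]; color 4: [6].

χ(G) = 4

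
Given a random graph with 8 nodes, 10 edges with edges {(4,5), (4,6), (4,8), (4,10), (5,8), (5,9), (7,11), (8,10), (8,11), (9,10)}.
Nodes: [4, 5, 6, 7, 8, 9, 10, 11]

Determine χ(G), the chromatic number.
Clique number ω(G) = 3 (lower bound: χ ≥ ω).
The clique on [4, 8, 10] has size 3, forcing χ ≥ 3, and the coloring below uses 3 colors, so χ(G) = 3.
A valid 3-coloring: color 1: [6, 7, 8, 9]; color 2: [4, 11]; color 3: [5, 10].

χ(G) = 3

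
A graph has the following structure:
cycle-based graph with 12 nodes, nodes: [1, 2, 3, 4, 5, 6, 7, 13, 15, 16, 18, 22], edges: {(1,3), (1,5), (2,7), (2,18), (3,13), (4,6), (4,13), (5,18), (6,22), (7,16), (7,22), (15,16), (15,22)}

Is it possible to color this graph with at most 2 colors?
Yes, G is 2-colorable

A valid 2-coloring: color 1: [2, 3, 4, 5, 16, 22]; color 2: [1, 6, 7, 13, 15, 18].
(χ(G) = 2 ≤ 2.)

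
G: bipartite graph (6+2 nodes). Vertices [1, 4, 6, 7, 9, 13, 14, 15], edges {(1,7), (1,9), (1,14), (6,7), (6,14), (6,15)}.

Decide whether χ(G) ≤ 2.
Yes, G is 2-colorable

A valid 2-coloring: color 1: [1, 4, 6, 13]; color 2: [7, 9, 14, 15].
(χ(G) = 2 ≤ 2.)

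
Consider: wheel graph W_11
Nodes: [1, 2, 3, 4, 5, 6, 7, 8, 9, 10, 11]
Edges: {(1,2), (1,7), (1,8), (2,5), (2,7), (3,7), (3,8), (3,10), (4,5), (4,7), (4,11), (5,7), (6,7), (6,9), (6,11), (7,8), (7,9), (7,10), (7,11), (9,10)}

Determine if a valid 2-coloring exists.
No, G is not 2-colorable

The clique on vertices [1, 7, 8] has size 3 > 2, so it alone needs 3 colors.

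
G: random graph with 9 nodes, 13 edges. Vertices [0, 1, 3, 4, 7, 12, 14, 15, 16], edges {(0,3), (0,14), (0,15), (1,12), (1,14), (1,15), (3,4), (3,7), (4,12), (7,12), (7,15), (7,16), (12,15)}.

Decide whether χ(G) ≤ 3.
Yes, G is 3-colorable

A valid 3-coloring: color 1: [0, 1, 4, 7]; color 2: [3, 14, 15, 16]; color 3: [12].
(χ(G) = 3 ≤ 3.)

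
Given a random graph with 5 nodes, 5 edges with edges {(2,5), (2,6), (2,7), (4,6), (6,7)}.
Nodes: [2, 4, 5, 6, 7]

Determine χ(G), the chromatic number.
Clique number ω(G) = 3 (lower bound: χ ≥ ω).
The clique on [2, 6, 7] has size 3, forcing χ ≥ 3, and the coloring below uses 3 colors, so χ(G) = 3.
A valid 3-coloring: color 1: [5, 6]; color 2: [2, 4]; color 3: [7].

χ(G) = 3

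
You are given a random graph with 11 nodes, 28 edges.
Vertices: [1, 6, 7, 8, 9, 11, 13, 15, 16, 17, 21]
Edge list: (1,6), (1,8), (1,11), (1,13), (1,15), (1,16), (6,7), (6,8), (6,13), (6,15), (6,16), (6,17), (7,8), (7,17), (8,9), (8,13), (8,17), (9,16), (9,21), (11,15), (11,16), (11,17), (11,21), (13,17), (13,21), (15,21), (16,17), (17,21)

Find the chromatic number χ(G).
Clique number ω(G) = 4 (lower bound: χ ≥ ω).
The clique on [1, 6, 8, 13] has size 4, forcing χ ≥ 4, and the coloring below uses 4 colors, so χ(G) = 4.
A valid 4-coloring: color 1: [1, 9, 17]; color 2: [6, 21]; color 3: [8, 11]; color 4: [7, 13, 15, 16].

χ(G) = 4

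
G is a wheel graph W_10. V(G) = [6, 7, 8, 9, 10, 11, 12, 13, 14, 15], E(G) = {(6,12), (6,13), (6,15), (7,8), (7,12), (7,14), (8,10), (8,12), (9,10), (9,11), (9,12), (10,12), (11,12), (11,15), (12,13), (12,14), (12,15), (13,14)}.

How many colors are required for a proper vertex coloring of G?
χ(G) = 4

Clique number ω(G) = 3 (lower bound: χ ≥ ω).
Odd cycle [15, 6, 13, 14, 7, 8, 10, 9, 11] needs 3 colors (χ ≥ 3).
Vertex 12 is adjacent to every vertex of [6, 7, 8, 9, 10, 11, 13, 14, 15], which already need 3 colors among themselves, so 12 needs a new color (χ ≥ 4).
The coloring below uses 4 colors, so χ(G) = 4.
A valid 4-coloring: color 1: [12]; color 2: [7, 9, 13, 15]; color 3: [6, 8, 11, 14]; color 4: [10].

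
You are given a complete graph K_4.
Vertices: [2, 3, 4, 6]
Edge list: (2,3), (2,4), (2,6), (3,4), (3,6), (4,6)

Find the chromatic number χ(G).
Clique number ω(G) = 4 (lower bound: χ ≥ ω).
The clique on [2, 3, 4, 6] has size 4, forcing χ ≥ 4, and the coloring below uses 4 colors, so χ(G) = 4.
A valid 4-coloring: color 1: [3]; color 2: [2]; color 3: [4]; color 4: [6].

χ(G) = 4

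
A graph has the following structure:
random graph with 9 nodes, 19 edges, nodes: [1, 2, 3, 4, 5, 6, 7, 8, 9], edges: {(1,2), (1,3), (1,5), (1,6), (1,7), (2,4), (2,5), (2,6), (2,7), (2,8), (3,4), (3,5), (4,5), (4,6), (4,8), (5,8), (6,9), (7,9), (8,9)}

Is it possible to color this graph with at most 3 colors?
No, G is not 3-colorable

The clique on vertices [2, 4, 5, 8] has size 4 > 3, so it alone needs 4 colors.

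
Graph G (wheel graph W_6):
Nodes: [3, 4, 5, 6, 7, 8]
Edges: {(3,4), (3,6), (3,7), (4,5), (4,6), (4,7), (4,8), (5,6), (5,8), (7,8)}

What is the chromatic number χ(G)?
χ(G) = 4

Clique number ω(G) = 3 (lower bound: χ ≥ ω).
Odd cycle [6, 3, 7, 8, 5] needs 3 colors (χ ≥ 3).
Vertex 4 is adjacent to every vertex of [3, 5, 6, 7, 8], which already need 3 colors among themselves, so 4 needs a new color (χ ≥ 4).
The coloring below uses 4 colors, so χ(G) = 4.
A valid 4-coloring: color 1: [4]; color 2: [6, 8]; color 3: [3, 5]; color 4: [7].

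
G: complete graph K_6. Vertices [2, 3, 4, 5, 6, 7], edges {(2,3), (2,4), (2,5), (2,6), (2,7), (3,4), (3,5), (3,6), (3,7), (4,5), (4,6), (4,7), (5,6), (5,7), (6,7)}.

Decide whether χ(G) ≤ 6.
A valid 6-coloring: color 1: [2]; color 2: [4]; color 3: [7]; color 4: [6]; color 5: [5]; color 6: [3].
(χ(G) = 6 ≤ 6.)

Yes, G is 6-colorable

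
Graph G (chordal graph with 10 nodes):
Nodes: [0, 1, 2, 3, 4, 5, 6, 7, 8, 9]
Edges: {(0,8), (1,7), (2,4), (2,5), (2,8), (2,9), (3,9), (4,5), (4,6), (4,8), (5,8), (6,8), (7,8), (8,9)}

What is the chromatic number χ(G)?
χ(G) = 4

Clique number ω(G) = 4 (lower bound: χ ≥ ω).
The clique on [2, 4, 5, 8] has size 4, forcing χ ≥ 4, and the coloring below uses 4 colors, so χ(G) = 4.
A valid 4-coloring: color 1: [1, 3, 8]; color 2: [0, 2, 6, 7]; color 3: [4, 9]; color 4: [5].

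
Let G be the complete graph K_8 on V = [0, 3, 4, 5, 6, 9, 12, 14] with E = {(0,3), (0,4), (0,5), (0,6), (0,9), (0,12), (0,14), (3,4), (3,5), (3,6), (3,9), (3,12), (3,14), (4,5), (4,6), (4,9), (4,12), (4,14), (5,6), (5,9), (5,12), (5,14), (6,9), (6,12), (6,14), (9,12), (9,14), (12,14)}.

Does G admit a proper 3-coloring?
No, G is not 3-colorable

The clique on vertices [0, 3, 4, 5, 6, 9, 12, 14] has size 8 > 3, so it alone needs 8 colors.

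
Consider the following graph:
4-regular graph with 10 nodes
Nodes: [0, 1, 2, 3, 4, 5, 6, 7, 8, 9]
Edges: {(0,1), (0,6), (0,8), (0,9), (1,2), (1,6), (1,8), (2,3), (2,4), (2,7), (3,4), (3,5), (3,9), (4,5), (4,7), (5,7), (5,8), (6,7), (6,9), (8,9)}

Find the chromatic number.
Clique number ω(G) = 3 (lower bound: χ ≥ ω).
Suppose a proper 3-coloring c exists. The clique [0, 1, 6] takes 3 distinct colors; by symmetry let c(0) = 1, c(1) = 2, c(6) = 3.
- Vertex 8: neighbors [0, 1] already have colors [1, 2] ⇒ c(8) = 3.
- Vertex 9: neighbors [0, 6] already have colors [1, 3] ⇒ c(9) = 2.
- Vertex 2: neighbors [1] already have colors [2]; try each remaining color.
- Case c(2) = 1:
  - Vertex 3: neighbors [2, 9] already have colors [1, 2] ⇒ c(3) = 3.
  - Vertex 4: neighbors [2, 3] already have colors [1, 3] ⇒ c(4) = 2.
  - Vertex 7: neighbors [2, 4, 6] already have colors [1, 2, 3] — all 3 colors blocked. Contradiction.
- Case c(2) = 3:
  - Vertex 3: neighbors [9, 2] already have colors [2, 3] ⇒ c(3) = 1.
  - Vertex 4: neighbors [3, 2] already have colors [1, 3] ⇒ c(4) = 2.
  - Vertex 5: neighbors [3, 4, 8] already have colors [1, 2, 3] — all 3 colors blocked. Contradiction.
Every case ends in a contradiction, so G has no proper 3-coloring (χ ≥ 4).
The coloring below uses 4 colors, so χ(G) = 4.
A valid 4-coloring: color 1: [0, 3, 7]; color 2: [4, 6, 8]; color 3: [1, 5, 9]; color 4: [2].

χ(G) = 4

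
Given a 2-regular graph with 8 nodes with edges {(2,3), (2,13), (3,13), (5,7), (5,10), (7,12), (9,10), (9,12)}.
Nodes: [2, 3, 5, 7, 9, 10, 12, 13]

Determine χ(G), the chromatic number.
Clique number ω(G) = 3 (lower bound: χ ≥ ω).
The clique on [2, 3, 13] has size 3, forcing χ ≥ 3, and the coloring below uses 3 colors, so χ(G) = 3.
A valid 3-coloring: color 1: [5, 9, 13]; color 2: [2, 7, 10]; color 3: [3, 12].

χ(G) = 3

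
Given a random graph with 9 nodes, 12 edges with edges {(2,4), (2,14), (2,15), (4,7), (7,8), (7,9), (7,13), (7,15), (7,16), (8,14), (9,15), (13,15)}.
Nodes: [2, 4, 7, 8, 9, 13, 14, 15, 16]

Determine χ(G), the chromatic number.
Clique number ω(G) = 3 (lower bound: χ ≥ ω).
The clique on [7, 9, 15] has size 3, forcing χ ≥ 3, and the coloring below uses 3 colors, so χ(G) = 3.
A valid 3-coloring: color 1: [2, 7]; color 2: [4, 14, 15, 16]; color 3: [8, 9, 13].

χ(G) = 3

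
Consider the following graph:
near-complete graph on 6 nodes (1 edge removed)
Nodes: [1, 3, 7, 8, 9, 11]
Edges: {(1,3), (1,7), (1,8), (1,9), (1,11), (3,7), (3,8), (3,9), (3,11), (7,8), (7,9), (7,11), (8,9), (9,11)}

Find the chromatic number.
χ(G) = 5

Clique number ω(G) = 5 (lower bound: χ ≥ ω).
The clique on [1, 3, 7, 8, 9] has size 5, forcing χ ≥ 5, and the coloring below uses 5 colors, so χ(G) = 5.
A valid 5-coloring: color 1: [1]; color 2: [7]; color 3: [9]; color 4: [3]; color 5: [8, 11].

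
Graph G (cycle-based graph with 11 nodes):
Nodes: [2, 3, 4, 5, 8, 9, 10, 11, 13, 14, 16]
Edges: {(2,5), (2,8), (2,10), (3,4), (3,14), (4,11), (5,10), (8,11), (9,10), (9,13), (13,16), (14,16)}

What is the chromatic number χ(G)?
χ(G) = 3

Clique number ω(G) = 3 (lower bound: χ ≥ ω).
The clique on [2, 5, 10] has size 3, forcing χ ≥ 3, and the coloring below uses 3 colors, so χ(G) = 3.
A valid 3-coloring: color 1: [4, 8, 10, 13, 14]; color 2: [2, 3, 9, 11, 16]; color 3: [5].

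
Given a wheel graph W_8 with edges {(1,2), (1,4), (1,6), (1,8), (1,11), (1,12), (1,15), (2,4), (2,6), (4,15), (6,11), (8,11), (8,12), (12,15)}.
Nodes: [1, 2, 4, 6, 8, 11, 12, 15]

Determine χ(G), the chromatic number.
Clique number ω(G) = 3 (lower bound: χ ≥ ω).
Odd cycle [6, 2, 4, 15, 12, 8, 11] needs 3 colors (χ ≥ 3).
Vertex 1 is adjacent to every vertex of [2, 4, 6, 8, 11, 12, 15], which already need 3 colors among themselves, so 1 needs a new color (χ ≥ 4).
The coloring below uses 4 colors, so χ(G) = 4.
A valid 4-coloring: color 1: [1]; color 2: [4, 6, 8]; color 3: [2, 11, 15]; color 4: [12].

χ(G) = 4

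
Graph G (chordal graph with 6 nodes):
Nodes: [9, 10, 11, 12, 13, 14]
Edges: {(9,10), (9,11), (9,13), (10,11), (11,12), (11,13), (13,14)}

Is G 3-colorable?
Yes, G is 3-colorable

A valid 3-coloring: color 1: [11, 14]; color 2: [9, 12]; color 3: [10, 13].
(χ(G) = 3 ≤ 3.)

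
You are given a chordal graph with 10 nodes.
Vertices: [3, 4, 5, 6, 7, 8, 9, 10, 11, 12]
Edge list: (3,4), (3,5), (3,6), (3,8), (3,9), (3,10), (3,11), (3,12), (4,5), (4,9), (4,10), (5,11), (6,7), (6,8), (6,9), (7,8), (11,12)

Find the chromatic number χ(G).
χ(G) = 3

Clique number ω(G) = 3 (lower bound: χ ≥ ω).
The clique on [3, 4, 9] has size 3, forcing χ ≥ 3, and the coloring below uses 3 colors, so χ(G) = 3.
A valid 3-coloring: color 1: [3, 7]; color 2: [4, 6, 11]; color 3: [5, 8, 9, 10, 12].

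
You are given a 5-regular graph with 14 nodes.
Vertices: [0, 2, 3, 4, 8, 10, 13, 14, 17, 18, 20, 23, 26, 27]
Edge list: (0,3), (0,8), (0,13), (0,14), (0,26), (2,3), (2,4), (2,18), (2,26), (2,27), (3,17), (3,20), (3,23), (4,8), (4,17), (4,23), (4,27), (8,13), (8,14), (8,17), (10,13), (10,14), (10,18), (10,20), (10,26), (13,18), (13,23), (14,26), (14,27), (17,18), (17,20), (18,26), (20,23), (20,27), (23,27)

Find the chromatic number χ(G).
Clique number ω(G) = 3 (lower bound: χ ≥ ω).
Suppose a proper 3-coloring c exists. The clique [0, 8, 13] takes 3 distinct colors; by symmetry let c(0) = 1, c(8) = 2, c(13) = 3.
- Vertex 14: neighbors [0, 8] already have colors [1, 2] ⇒ c(14) = 3.
- Vertex 26: neighbors [0, 14] already have colors [1, 3] ⇒ c(26) = 2.
- Vertex 18: neighbors [26, 13] already have colors [2, 3] ⇒ c(18) = 1.
- Vertex 10: neighbors [18, 26, 13] already have colors [1, 2, 3] — all 3 colors blocked. Contradiction.
The forced assignments end in a contradiction, so G has no proper 3-coloring (χ ≥ 4).
The coloring below uses 4 colors, so χ(G) = 4.
A valid 4-coloring: color 1: [8, 23, 26]; color 2: [2, 13, 14, 17]; color 3: [0, 4, 18, 20]; color 4: [3, 10, 27].

χ(G) = 4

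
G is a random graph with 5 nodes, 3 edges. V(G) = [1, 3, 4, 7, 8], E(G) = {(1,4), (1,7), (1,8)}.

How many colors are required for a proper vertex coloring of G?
Clique number ω(G) = 2 (lower bound: χ ≥ ω).
The graph is bipartite (no odd cycle), so 2 colors suffice: χ(G) = 2.
A valid 2-coloring: color 1: [1, 3]; color 2: [4, 7, 8].

χ(G) = 2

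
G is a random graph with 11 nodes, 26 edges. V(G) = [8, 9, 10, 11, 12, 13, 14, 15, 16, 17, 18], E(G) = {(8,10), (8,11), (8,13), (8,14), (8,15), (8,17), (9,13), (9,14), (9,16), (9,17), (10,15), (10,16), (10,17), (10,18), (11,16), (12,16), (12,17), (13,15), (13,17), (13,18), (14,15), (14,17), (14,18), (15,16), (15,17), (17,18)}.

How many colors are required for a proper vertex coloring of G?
χ(G) = 4

Clique number ω(G) = 4 (lower bound: χ ≥ ω).
The clique on [8, 10, 15, 17] has size 4, forcing χ ≥ 4, and the coloring below uses 4 colors, so χ(G) = 4.
A valid 4-coloring: color 1: [16, 17]; color 2: [8, 9, 12, 18]; color 3: [11, 15]; color 4: [10, 13, 14].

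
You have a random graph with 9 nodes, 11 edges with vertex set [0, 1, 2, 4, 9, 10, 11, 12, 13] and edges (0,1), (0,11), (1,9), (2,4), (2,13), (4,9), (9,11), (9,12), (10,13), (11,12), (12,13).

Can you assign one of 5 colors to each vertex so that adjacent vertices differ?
A valid 5-coloring: color 1: [0, 9, 13]; color 2: [1, 4, 10, 12]; color 3: [2, 11].
(χ(G) = 3 ≤ 5.)

Yes, G is 5-colorable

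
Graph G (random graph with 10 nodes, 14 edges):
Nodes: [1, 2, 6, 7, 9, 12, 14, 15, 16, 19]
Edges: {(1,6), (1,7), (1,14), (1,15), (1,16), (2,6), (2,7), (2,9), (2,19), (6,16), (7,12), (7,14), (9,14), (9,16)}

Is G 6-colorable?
A valid 6-coloring: color 1: [1, 2, 12]; color 2: [6, 7, 9, 15, 19]; color 3: [14, 16].
(χ(G) = 3 ≤ 6.)

Yes, G is 6-colorable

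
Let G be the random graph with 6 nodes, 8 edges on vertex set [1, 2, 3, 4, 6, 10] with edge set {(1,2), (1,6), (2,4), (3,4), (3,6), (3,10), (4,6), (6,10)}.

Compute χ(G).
χ(G) = 3

Clique number ω(G) = 3 (lower bound: χ ≥ ω).
The clique on [3, 6, 10] has size 3, forcing χ ≥ 3, and the coloring below uses 3 colors, so χ(G) = 3.
A valid 3-coloring: color 1: [2, 6]; color 2: [1, 4, 10]; color 3: [3].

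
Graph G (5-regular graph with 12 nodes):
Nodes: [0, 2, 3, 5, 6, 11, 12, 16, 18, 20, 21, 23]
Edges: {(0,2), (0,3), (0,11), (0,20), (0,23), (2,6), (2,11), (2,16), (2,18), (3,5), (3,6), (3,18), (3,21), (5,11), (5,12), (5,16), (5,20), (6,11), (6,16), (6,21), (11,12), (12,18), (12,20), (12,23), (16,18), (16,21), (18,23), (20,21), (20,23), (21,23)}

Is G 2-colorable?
The clique on vertices [0, 2, 11] has size 3 > 2, so it alone needs 3 colors.

No, G is not 2-colorable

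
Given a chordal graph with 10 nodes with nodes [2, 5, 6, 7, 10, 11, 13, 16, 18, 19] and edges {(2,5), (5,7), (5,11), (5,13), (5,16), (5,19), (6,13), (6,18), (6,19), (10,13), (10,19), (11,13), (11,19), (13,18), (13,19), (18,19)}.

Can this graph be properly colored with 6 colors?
Yes, G is 6-colorable

A valid 6-coloring: color 1: [2, 7, 13, 16]; color 2: [5, 10, 18]; color 3: [19]; color 4: [6, 11].
(χ(G) = 4 ≤ 6.)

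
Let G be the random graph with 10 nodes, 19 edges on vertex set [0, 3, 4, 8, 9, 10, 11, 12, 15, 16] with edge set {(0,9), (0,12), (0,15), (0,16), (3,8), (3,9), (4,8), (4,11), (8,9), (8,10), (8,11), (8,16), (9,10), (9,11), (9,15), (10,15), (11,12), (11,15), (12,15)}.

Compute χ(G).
χ(G) = 3

Clique number ω(G) = 3 (lower bound: χ ≥ ω).
The clique on [0, 9, 15] has size 3, forcing χ ≥ 3, and the coloring below uses 3 colors, so χ(G) = 3.
A valid 3-coloring: color 1: [4, 9, 12, 16]; color 2: [8, 15]; color 3: [0, 3, 10, 11].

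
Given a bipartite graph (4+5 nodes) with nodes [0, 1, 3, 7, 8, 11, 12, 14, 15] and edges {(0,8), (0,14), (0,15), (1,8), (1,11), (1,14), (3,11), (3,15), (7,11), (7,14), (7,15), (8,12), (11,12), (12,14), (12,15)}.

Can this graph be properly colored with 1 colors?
No, G is not 1-colorable

Edge (0,8) forces its endpoints to differ, so 1 color is not enough.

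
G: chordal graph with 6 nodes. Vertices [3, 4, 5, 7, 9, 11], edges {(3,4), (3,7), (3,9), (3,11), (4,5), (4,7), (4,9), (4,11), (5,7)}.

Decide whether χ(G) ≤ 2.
No, G is not 2-colorable

The clique on vertices [3, 4, 9] has size 3 > 2, so it alone needs 3 colors.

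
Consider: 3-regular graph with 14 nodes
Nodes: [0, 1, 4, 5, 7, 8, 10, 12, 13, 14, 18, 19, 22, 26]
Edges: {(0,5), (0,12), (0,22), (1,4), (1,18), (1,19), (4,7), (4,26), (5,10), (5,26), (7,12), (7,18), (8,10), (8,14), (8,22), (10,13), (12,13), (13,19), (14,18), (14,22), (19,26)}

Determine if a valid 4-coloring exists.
Yes, G is 4-colorable

A valid 4-coloring: color 1: [0, 1, 7, 8, 13, 26]; color 2: [4, 5, 12, 14, 19]; color 3: [10, 18, 22].
(χ(G) = 3 ≤ 4.)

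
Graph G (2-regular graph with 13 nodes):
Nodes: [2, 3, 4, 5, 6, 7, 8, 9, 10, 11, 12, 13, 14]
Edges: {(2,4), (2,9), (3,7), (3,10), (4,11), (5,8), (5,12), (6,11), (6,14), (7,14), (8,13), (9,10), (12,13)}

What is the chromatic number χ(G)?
χ(G) = 3

Clique number ω(G) = 2 (lower bound: χ ≥ ω).
Odd cycle [7, 3, 10, 9, 2, 4, 11, 6, 14] needs 3 colors (χ ≥ 3).
The coloring below uses 3 colors, so χ(G) = 3.
A valid 3-coloring: color 1: [3, 4, 5, 6, 9, 13]; color 2: [2, 8, 10, 11, 12, 14]; color 3: [7].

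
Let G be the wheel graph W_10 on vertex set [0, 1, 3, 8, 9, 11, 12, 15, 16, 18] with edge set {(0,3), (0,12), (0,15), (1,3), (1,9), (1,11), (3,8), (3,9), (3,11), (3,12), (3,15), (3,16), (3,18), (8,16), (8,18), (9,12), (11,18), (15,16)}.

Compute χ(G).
Clique number ω(G) = 3 (lower bound: χ ≥ ω).
Odd cycle [12, 0, 15, 16, 8, 18, 11, 1, 9] needs 3 colors (χ ≥ 3).
Vertex 3 is adjacent to every vertex of [0, 1, 8, 9, 11, 12, 15, 16, 18], which already need 3 colors among themselves, so 3 needs a new color (χ ≥ 4).
The coloring below uses 4 colors, so χ(G) = 4.
A valid 4-coloring: color 1: [3]; color 2: [1, 8, 12, 15]; color 3: [0, 9, 16, 18]; color 4: [11].

χ(G) = 4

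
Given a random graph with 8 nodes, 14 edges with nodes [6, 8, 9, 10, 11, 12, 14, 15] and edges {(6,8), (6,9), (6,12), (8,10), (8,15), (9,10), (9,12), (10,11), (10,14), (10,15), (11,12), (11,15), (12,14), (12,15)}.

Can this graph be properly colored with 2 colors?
No, G is not 2-colorable

The clique on vertices [8, 10, 15] has size 3 > 2, so it alone needs 3 colors.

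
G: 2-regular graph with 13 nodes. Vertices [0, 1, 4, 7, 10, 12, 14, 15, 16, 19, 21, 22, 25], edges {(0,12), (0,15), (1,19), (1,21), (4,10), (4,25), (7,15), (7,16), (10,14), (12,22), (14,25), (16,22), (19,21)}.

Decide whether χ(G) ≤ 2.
No, G is not 2-colorable

The clique on vertices [1, 19, 21] has size 3 > 2, so it alone needs 3 colors.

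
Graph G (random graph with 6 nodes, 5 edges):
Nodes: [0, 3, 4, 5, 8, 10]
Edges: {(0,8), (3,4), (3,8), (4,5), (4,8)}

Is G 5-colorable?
A valid 5-coloring: color 1: [0, 4, 10]; color 2: [5, 8]; color 3: [3].
(χ(G) = 3 ≤ 5.)

Yes, G is 5-colorable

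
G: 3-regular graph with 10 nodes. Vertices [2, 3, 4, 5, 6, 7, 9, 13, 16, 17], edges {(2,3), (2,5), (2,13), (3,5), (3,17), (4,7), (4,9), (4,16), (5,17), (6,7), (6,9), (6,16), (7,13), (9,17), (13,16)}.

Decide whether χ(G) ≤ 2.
No, G is not 2-colorable

The clique on vertices [2, 3, 5] has size 3 > 2, so it alone needs 3 colors.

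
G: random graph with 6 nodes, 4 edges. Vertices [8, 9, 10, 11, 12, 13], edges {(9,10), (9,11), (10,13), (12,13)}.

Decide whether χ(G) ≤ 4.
A valid 4-coloring: color 1: [8, 9, 13]; color 2: [10, 11, 12].
(χ(G) = 2 ≤ 4.)

Yes, G is 4-colorable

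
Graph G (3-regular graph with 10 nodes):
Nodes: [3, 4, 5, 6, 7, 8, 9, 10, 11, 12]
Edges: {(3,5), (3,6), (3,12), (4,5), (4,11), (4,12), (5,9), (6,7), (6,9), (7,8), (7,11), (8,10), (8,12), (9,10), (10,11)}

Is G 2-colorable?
No, G is not 2-colorable

Odd cycle [11, 10, 9, 5, 3, 12, 4] needs 3 colors (χ ≥ 3).
Hence χ(G) ≥ 3 > 2, so no proper 2-coloring exists.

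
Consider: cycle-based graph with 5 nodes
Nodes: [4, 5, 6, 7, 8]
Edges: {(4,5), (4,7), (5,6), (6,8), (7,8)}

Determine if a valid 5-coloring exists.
Yes, G is 5-colorable

A valid 5-coloring: color 1: [5, 8]; color 2: [4, 6]; color 3: [7].
(χ(G) = 3 ≤ 5.)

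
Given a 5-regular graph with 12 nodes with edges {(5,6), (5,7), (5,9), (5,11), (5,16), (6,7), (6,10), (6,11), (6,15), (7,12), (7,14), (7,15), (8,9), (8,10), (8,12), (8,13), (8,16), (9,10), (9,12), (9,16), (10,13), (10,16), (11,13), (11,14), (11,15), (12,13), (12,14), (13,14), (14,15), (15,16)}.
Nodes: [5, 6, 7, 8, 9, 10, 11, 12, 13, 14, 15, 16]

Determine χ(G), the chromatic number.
χ(G) = 4

Clique number ω(G) = 4 (lower bound: χ ≥ ω).
The clique on [8, 9, 10, 16] has size 4, forcing χ ≥ 4, and the coloring below uses 4 colors, so χ(G) = 4.
A valid 4-coloring: color 1: [9, 13, 15]; color 2: [7, 8, 11]; color 3: [6, 14, 16]; color 4: [5, 10, 12].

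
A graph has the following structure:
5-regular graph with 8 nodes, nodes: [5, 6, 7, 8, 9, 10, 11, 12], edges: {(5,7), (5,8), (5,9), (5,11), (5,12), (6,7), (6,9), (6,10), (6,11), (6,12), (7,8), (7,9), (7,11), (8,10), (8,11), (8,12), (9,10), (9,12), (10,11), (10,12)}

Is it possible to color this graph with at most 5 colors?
Yes, G is 5-colorable

A valid 5-coloring: color 1: [8, 9]; color 2: [7, 10]; color 3: [5, 6]; color 4: [11, 12].
(χ(G) = 4 ≤ 5.)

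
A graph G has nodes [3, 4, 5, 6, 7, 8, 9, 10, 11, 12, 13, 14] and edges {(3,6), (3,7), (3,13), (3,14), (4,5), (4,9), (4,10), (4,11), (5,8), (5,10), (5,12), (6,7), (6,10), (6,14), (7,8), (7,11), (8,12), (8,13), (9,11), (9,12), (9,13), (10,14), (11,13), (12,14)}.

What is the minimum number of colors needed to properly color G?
Clique number ω(G) = 3 (lower bound: χ ≥ ω).
The clique on [3, 6, 14] has size 3, forcing χ ≥ 3, and the coloring below uses 3 colors, so χ(G) = 3.
A valid 3-coloring: color 1: [5, 7, 9, 14]; color 2: [3, 8, 10, 11]; color 3: [4, 6, 12, 13].

χ(G) = 3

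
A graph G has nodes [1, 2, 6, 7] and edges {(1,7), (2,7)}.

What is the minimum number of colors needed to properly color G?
χ(G) = 2

Clique number ω(G) = 2 (lower bound: χ ≥ ω).
The graph is bipartite (no odd cycle), so 2 colors suffice: χ(G) = 2.
A valid 2-coloring: color 1: [6, 7]; color 2: [1, 2].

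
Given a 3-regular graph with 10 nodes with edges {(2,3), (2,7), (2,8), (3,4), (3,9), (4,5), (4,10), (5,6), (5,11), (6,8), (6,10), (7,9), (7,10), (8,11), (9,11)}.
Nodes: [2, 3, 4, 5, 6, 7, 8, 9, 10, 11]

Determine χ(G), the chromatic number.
Clique number ω(G) = 2 (lower bound: χ ≥ ω).
Odd cycle [4, 10, 7, 2, 3] needs 3 colors (χ ≥ 3).
The coloring below uses 3 colors, so χ(G) = 3.
A valid 3-coloring: color 1: [2, 4, 6, 9]; color 2: [3, 7, 11]; color 3: [5, 8, 10].

χ(G) = 3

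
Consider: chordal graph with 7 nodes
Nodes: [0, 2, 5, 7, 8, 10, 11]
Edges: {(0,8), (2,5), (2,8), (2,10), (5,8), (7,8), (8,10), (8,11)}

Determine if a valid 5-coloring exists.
Yes, G is 5-colorable

A valid 5-coloring: color 1: [8]; color 2: [0, 2, 7, 11]; color 3: [5, 10].
(χ(G) = 3 ≤ 5.)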